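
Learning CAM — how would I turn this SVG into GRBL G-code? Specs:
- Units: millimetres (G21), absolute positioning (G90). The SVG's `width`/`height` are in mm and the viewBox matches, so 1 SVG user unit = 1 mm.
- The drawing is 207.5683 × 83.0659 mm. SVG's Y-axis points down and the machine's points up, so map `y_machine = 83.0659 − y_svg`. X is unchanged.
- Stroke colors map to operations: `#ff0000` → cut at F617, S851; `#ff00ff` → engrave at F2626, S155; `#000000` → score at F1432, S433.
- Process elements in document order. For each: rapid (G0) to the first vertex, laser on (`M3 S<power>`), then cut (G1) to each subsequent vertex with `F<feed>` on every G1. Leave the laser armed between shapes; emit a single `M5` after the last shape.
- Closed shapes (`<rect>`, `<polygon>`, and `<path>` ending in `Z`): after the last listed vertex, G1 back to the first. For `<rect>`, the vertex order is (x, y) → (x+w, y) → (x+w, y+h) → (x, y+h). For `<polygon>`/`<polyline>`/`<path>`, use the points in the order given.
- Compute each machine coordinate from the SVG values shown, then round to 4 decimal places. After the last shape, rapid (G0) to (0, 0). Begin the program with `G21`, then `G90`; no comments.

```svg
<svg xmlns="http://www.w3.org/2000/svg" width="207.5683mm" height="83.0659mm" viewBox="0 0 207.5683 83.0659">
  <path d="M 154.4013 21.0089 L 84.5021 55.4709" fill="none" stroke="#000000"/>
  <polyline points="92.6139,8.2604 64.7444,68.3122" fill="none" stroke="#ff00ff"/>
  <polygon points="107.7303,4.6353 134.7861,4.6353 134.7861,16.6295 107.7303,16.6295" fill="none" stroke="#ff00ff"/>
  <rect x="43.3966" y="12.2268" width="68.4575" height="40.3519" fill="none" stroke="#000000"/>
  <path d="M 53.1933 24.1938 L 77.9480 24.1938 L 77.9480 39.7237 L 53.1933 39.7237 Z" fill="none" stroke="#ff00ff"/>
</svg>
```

Since the viewBox matches the mm dimensions, user units are millimetres directly. The only transform is the Y-flip y_m = 83.0659 − y_svg.

Shape 1 is a line segment drawn with `<path>`. Its stroke #000000 means score at S433, F1432. After flipping Y the toolpath is (154.4013,62.0570) → (84.5021,27.5950).

Shape 2 is a line segment drawn with `<polyline>`. Its stroke #ff00ff means engrave at S155, F2626. After flipping Y the toolpath is (92.6139,74.8055) → (64.7444,14.7537).

Shape 3 is a rectangle drawn with `<polygon>`. Its stroke #ff00ff means engrave at S155, F2626. After flipping Y the toolpath is (107.7303,78.4306) → (134.7861,78.4306) → (134.7861,66.4364) → (107.7303,66.4364) → (107.7303,78.4306), returning to the start.

Shape 4 is a rectangle drawn with `<rect>`. Its stroke #000000 means score at S433, F1432. After flipping Y the toolpath is (43.3966,70.8391) → (111.8541,70.8391) → (111.8541,30.4872) → (43.3966,30.4872) → (43.3966,70.8391), returning to the start.

Shape 5 is a rectangle drawn with `<path>`. Its stroke #ff00ff means engrave at S155, F2626. After flipping Y the toolpath is (53.1933,58.8721) → (77.9480,58.8721) → (77.9480,43.3422) → (53.1933,43.3422) → (53.1933,58.8721), returning to the start.

G21
G90
G0 X154.4013 Y62.0570
M3 S433
G1 X84.5021 Y27.5950 F1432
G0 X92.6139 Y74.8055
M3 S155
G1 X64.7444 Y14.7537 F2626
G0 X107.7303 Y78.4306
M3 S155
G1 X134.7861 Y78.4306 F2626
G1 X134.7861 Y66.4364 F2626
G1 X107.7303 Y66.4364 F2626
G1 X107.7303 Y78.4306 F2626
G0 X43.3966 Y70.8391
M3 S433
G1 X111.8541 Y70.8391 F1432
G1 X111.8541 Y30.4872 F1432
G1 X43.3966 Y30.4872 F1432
G1 X43.3966 Y70.8391 F1432
G0 X53.1933 Y58.8721
M3 S155
G1 X77.9480 Y58.8721 F2626
G1 X77.9480 Y43.3422 F2626
G1 X53.1933 Y43.3422 F2626
G1 X53.1933 Y58.8721 F2626
M5
G0 X0.0000 Y0.0000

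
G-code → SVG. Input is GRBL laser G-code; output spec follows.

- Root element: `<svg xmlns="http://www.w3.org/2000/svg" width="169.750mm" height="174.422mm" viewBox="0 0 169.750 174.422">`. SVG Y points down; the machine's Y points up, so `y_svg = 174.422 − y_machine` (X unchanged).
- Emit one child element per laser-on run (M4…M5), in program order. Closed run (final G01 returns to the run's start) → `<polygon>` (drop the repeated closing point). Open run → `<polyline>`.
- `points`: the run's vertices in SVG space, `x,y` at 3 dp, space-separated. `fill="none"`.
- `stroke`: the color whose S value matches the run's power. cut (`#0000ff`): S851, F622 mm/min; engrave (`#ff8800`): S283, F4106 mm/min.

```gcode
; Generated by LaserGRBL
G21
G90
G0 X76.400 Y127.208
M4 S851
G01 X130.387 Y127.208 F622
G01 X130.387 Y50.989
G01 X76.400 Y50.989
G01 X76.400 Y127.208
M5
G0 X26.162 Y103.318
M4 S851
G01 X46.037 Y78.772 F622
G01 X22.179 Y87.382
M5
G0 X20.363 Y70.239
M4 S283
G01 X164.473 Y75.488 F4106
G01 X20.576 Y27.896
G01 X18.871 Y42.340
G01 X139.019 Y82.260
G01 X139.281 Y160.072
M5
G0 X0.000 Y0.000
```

Machine Y-up, SVG Y-down with viewBox height 174.422, so y_svg = 174.422 − y_machine; X carries over.

Run 1: power S851 maps to stroke `#0000ff` (cut). The run returns to its start, so emit a `<polygon>` with points (Y-flipped): 76.400,47.214 130.387,47.214 130.387,123.433 76.400,123.433.

Run 2: power S851 maps to stroke `#0000ff` (cut). The run is open, so emit a `<polyline>` with points (Y-flipped): 26.162,71.104 46.037,95.650 22.179,87.040.

Run 3: power S283 maps to stroke `#ff8800` (engrave). The run is open, so emit a `<polyline>` with points (Y-flipped): 20.363,104.183 164.473,98.934 20.576,146.526 18.871,132.082 139.019,92.162 139.281,14.350.

<svg xmlns="http://www.w3.org/2000/svg" width="169.750mm" height="174.422mm" viewBox="0 0 169.750 174.422">
  <polygon points="76.400,47.214 130.387,47.214 130.387,123.433 76.400,123.433" fill="none" stroke="#0000ff"/>
  <polyline points="26.162,71.104 46.037,95.650 22.179,87.040" fill="none" stroke="#0000ff"/>
  <polyline points="20.363,104.183 164.473,98.934 20.576,146.526 18.871,132.082 139.019,92.162 139.281,14.350" fill="none" stroke="#ff8800"/>
</svg>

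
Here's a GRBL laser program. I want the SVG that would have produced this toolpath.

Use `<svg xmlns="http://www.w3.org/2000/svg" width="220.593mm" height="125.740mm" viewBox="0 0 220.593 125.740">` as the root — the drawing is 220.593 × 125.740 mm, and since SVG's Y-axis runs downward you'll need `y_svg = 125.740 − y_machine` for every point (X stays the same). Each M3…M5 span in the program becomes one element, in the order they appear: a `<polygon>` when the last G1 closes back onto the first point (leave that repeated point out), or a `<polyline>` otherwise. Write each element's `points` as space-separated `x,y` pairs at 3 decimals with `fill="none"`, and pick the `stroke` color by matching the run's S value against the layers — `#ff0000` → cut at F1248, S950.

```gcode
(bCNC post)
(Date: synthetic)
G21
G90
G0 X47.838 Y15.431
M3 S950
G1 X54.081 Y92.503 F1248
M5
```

Machine Y-up, SVG Y-down with viewBox height 125.740, so y_svg = 125.740 − y_machine; X carries over. Every run uses S950, so all elements get stroke `#ff0000` (cut).

Run 1: The run is open, so emit a `<polyline>` with points (Y-flipped): 47.838,110.309 54.081,33.237.

<svg xmlns="http://www.w3.org/2000/svg" width="220.593mm" height="125.740mm" viewBox="0 0 220.593 125.740">
  <polyline points="47.838,110.309 54.081,33.237" fill="none" stroke="#ff0000"/>
</svg>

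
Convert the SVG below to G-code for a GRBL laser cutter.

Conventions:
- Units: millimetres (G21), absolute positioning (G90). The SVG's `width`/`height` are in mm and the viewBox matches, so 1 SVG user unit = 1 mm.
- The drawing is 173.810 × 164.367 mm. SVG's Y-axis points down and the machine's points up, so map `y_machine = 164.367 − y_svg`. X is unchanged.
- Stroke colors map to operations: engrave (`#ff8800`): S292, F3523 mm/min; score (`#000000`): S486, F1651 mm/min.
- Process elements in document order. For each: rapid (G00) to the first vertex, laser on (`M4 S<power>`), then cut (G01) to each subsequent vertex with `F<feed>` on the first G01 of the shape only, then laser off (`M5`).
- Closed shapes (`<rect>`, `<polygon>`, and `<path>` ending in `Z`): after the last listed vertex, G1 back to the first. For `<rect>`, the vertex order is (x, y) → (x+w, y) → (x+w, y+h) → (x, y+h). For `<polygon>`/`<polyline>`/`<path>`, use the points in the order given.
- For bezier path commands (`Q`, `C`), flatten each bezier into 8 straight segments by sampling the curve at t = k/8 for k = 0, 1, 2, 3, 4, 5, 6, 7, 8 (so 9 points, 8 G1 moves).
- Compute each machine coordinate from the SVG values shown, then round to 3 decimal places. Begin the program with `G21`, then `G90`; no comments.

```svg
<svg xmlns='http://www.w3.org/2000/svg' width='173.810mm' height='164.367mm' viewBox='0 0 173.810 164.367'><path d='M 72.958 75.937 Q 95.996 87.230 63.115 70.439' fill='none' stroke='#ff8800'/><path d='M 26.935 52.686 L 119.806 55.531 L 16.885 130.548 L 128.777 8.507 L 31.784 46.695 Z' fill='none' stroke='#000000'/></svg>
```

G21
G90
G00 X72.958 Y88.430
M4 S292
G01 X77.844 Y86.046 F3523
G01 X80.982 Y84.539
G01 X82.373 Y83.910
G01 X82.016 Y84.158
G01 X79.912 Y85.284
G01 X76.061 Y87.288
G01 X70.462 Y90.169
G01 X63.115 Y93.928
M5
G00 X26.935 Y111.681
M4 S486
G01 X119.806 Y108.836 F1651
G01 X16.885 Y33.819
G01 X128.777 Y155.860
G01 X31.784 Y117.672
G01 X26.935 Y111.681
M5

viewBox `0 0 173.810 164.367` with mm width/height → 1 unit = 1 mm. Flip: y_m = 164.367 − y_svg.

**Shape 1** — `<path>` quadratic bezier, stroke `#ff8800` → engrave (S292, F3523). Control points (SVG): P0=(72.958,75.937), P1=(95.996,87.230), P2=(63.115,70.439); sampled at t=k/8. Machine vertices: (72.958,88.430) → (77.844,86.046) → (80.982,84.539) → (82.373,83.910) → (82.016,84.158) → (79.912,85.284) → (76.061,87.288) → (70.462,90.169) → (63.115,93.928). Open path.

**Shape 2** — `<path>` closed polygon, stroke `#000000` → score (S486, F1651). Machine vertices: (26.935,111.681) → (119.806,108.836) → (16.885,33.819) → (128.777,155.860) → (31.784,117.672) → (26.935,111.681). Closed: final G1 returns to the first vertex.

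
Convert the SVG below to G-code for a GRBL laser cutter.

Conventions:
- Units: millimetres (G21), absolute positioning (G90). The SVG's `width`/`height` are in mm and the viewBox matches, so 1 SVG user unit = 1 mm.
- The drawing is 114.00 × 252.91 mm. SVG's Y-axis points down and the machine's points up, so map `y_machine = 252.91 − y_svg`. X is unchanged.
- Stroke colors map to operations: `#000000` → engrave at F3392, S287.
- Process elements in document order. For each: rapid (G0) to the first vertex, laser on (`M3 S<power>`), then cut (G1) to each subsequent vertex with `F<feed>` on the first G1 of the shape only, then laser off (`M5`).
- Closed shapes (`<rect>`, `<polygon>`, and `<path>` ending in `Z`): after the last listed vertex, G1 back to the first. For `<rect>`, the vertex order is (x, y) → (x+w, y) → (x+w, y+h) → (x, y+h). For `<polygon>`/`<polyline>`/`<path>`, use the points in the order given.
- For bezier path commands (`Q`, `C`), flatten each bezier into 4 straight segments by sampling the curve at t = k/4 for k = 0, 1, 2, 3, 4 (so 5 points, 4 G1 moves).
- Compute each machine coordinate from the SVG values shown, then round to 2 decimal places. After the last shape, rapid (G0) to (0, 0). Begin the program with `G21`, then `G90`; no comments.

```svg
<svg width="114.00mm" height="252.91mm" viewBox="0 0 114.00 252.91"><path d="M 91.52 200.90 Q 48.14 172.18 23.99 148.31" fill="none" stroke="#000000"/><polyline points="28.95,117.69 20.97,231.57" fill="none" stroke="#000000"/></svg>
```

viewBox `0 0 114.00 252.91` with mm width/height → 1 unit = 1 mm. Flip: y_m = 252.91 − y_svg.

**Shape 1** — `<path>` quadratic bezier, stroke `#000000` → engrave (S287, F3392). Control points (SVG): P0=(91.52,200.90), P1=(48.14,172.18), P2=(23.99,148.31); sampled at t=k/4. Machine vertices: (91.52,52.01) → (71.03,66.07) → (52.95,79.52) → (37.27,92.36) → (23.99,104.60). Open path.

**Shape 2** — `<polyline>` line segment, stroke `#000000` → engrave (S287, F3392). Machine vertices: (28.95,135.22) → (20.97,21.34). Open path.

G21
G90
G0 X91.52 Y52.01
M3 S287
G1 X71.03 Y66.07 F3392
G1 X52.95 Y79.52
G1 X37.27 Y92.36
G1 X23.99 Y104.60
M5
G0 X28.95 Y135.22
M3 S287
G1 X20.97 Y21.34 F3392
M5
G0 X0.00 Y0.00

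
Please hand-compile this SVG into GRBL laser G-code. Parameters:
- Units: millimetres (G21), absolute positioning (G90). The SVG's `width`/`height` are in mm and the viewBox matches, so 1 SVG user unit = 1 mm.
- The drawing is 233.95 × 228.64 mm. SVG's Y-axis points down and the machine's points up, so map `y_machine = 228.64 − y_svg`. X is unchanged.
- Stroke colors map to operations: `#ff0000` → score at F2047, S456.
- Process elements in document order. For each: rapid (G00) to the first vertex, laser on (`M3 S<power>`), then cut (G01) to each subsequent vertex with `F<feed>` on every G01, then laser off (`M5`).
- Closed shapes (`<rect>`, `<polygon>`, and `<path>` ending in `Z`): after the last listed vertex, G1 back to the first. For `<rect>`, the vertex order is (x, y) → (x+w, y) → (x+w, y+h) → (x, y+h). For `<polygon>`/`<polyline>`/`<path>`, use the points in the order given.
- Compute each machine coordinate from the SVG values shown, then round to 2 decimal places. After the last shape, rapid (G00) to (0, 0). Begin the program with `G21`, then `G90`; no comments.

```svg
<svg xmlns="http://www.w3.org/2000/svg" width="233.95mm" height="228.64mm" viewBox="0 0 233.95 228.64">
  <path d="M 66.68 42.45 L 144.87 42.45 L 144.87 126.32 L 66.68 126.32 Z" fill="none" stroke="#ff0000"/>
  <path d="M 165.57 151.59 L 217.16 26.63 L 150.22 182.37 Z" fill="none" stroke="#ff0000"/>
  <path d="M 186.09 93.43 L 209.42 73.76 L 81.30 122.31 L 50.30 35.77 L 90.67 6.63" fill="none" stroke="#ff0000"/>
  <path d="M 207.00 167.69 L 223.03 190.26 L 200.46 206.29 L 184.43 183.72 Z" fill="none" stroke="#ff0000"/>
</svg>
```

G21
G90
G00 X66.68 Y186.19
M3 S456
G01 X144.87 Y186.19 F2047
G01 X144.87 Y102.32 F2047
G01 X66.68 Y102.32 F2047
G01 X66.68 Y186.19 F2047
M5
G00 X165.57 Y77.05
M3 S456
G01 X217.16 Y202.01 F2047
G01 X150.22 Y46.27 F2047
G01 X165.57 Y77.05 F2047
M5
G00 X186.09 Y135.21
M3 S456
G01 X209.42 Y154.88 F2047
G01 X81.30 Y106.33 F2047
G01 X50.30 Y192.87 F2047
G01 X90.67 Y222.01 F2047
M5
G00 X207.00 Y60.95
M3 S456
G01 X223.03 Y38.38 F2047
G01 X200.46 Y22.35 F2047
G01 X184.43 Y44.92 F2047
G01 X207.00 Y60.95 F2047
M5
G00 X0.00 Y0.00

viewBox `0 0 233.95 228.64` with mm width/height → 1 unit = 1 mm. Flip: y_m = 228.64 − y_svg.

**Shape 1** — `<path>` rectangle, stroke `#ff0000` → score (S456, F2047). Machine vertices: (66.68,186.19) → (144.87,186.19) → (144.87,102.32) → (66.68,102.32) → (66.68,186.19). Closed: final G1 returns to the first vertex.

**Shape 2** — `<path>` closed polygon, stroke `#ff0000` → score (S456, F2047). Machine vertices: (165.57,77.05) → (217.16,202.01) → (150.22,46.27) → (165.57,77.05). Closed: final G1 returns to the first vertex.

**Shape 3** — `<path>` open polyline, stroke `#ff0000` → score (S456, F2047). Machine vertices: (186.09,135.21) → (209.42,154.88) → (81.30,106.33) → (50.30,192.87) → (90.67,222.01). Open path.

**Shape 4** — `<path>` regular polygon, stroke `#ff0000` → score (S456, F2047). Machine vertices: (207.00,60.95) → (223.03,38.38) → (200.46,22.35) → (184.43,44.92) → (207.00,60.95). Closed: final G1 returns to the first vertex.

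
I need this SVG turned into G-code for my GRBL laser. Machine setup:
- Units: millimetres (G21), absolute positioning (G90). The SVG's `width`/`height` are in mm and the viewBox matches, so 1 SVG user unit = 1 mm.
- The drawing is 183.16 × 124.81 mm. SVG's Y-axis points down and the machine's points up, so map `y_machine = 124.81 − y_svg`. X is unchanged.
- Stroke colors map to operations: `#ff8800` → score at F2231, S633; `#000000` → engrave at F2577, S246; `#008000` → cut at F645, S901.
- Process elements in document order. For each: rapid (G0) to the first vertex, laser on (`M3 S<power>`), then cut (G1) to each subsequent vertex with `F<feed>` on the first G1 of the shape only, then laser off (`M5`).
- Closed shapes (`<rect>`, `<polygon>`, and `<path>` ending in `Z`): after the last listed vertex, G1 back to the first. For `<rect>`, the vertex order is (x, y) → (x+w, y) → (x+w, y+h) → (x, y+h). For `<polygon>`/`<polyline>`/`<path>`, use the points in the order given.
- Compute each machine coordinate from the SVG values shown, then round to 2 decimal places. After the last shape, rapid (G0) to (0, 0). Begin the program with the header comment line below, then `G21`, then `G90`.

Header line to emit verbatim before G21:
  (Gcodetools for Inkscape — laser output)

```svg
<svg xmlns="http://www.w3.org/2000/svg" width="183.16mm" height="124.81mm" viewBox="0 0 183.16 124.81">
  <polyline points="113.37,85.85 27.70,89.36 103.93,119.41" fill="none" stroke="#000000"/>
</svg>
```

Since the viewBox matches the mm dimensions, user units are millimetres directly. The only transform is the Y-flip y_m = 124.81 − y_svg.

Shape 1 is a open polyline drawn with `<polyline>`. Its stroke #000000 means engrave at S246, F2577. After flipping Y the toolpath is (113.37,38.96) → (27.70,35.45) → (103.93,5.40).

(Gcodetools for Inkscape — laser output)
G21
G90
G0 X113.37 Y38.96
M3 S246
G1 X27.70 Y35.45 F2577
G1 X103.93 Y5.40
M5
G0 X0.00 Y0.00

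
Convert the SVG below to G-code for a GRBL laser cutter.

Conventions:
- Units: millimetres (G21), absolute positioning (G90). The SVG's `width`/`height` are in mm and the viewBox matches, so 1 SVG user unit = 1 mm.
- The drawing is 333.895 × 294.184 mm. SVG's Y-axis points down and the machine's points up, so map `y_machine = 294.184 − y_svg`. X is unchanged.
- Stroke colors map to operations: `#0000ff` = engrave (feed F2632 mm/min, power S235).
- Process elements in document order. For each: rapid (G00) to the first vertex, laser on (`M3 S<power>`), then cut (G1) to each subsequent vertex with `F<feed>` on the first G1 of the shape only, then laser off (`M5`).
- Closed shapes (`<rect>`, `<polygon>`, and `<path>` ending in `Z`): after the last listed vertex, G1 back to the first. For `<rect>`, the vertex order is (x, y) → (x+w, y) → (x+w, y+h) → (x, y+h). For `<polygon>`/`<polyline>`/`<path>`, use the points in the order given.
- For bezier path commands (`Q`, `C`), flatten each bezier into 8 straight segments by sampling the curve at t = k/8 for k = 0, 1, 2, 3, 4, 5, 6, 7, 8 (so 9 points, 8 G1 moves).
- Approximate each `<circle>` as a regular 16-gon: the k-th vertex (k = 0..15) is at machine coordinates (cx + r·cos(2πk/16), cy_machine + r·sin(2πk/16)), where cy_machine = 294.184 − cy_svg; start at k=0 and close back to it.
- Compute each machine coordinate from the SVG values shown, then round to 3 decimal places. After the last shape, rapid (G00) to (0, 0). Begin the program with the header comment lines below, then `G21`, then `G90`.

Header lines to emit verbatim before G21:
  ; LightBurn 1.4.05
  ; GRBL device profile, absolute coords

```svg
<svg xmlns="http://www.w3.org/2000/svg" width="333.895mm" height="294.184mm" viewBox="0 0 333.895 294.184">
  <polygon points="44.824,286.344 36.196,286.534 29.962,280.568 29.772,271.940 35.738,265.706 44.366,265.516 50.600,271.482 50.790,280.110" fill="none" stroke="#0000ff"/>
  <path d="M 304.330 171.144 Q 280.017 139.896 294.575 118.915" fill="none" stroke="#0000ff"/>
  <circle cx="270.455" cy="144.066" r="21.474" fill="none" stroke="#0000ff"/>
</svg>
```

; LightBurn 1.4.05
; GRBL device profile, absolute coords
G21
G90
G00 X44.824 Y7.840
M3 S235
G1 X36.196 Y7.650 F2632
G1 X29.962 Y13.616
G1 X29.772 Y22.244
G1 X35.738 Y28.478
G1 X44.366 Y28.668
G1 X50.600 Y22.702
G1 X50.790 Y14.074
G1 X44.824 Y7.840
M5
G00 X304.330 Y123.040
M3 S235
G1 X298.859 Y130.692 F2632
G1 X294.603 Y138.022
G1 X291.561 Y145.032
G1 X289.735 Y151.721
G1 X289.123 Y158.089
G1 X289.725 Y164.137
G1 X291.543 Y169.863
G1 X294.575 Y175.269
M5
G00 X291.929 Y150.118
M3 S235
G1 X290.294 Y158.336 F2632
G1 X285.639 Y165.302
G1 X278.673 Y169.957
G1 X270.455 Y171.592
G1 X262.237 Y169.957
G1 X255.271 Y165.302
G1 X250.616 Y158.336
G1 X248.981 Y150.118
G1 X250.616 Y141.900
G1 X255.271 Y134.934
G1 X262.237 Y130.279
G1 X270.455 Y128.644
G1 X278.673 Y130.279
G1 X285.639 Y134.934
G1 X290.294 Y141.900
G1 X291.929 Y150.118
M5
G00 X0.000 Y0.000

1 u = 1 mm; y_m = 294.184 − y.

[1] `<polygon>` regular polygon, #0000ff→engrave S235 F2632: (44.824,7.840) → (36.196,7.650) → (29.962,13.616) → (29.772,22.244) → (35.738,28.478) → (44.366,28.668) → (50.600,22.702) → (50.790,14.074) → (44.824,7.840) (closed)

[2] `<path>` quadratic bezier, #0000ff→engrave S235 F2632: (304.330,123.040) → (298.859,130.692) → (294.603,138.022) → (291.561,145.032) → (289.735,151.721) → (289.123,158.089) → (289.725,164.137) → (291.543,169.863) → (294.575,175.269)

[3] `<circle>` circle, #0000ff→engrave S235 F2632: (291.929,150.118) → (290.294,158.336) → (285.639,165.302) → (278.673,169.957) → (270.455,171.592) → (262.237,169.957) → (255.271,165.302) → (250.616,158.336) → (248.981,150.118) → (250.616,141.900) → (255.271,134.934) → (262.237,130.279) → (270.455,128.644) → (278.673,130.279) → (285.639,134.934) → (290.294,141.900) → (291.929,150.118) (closed)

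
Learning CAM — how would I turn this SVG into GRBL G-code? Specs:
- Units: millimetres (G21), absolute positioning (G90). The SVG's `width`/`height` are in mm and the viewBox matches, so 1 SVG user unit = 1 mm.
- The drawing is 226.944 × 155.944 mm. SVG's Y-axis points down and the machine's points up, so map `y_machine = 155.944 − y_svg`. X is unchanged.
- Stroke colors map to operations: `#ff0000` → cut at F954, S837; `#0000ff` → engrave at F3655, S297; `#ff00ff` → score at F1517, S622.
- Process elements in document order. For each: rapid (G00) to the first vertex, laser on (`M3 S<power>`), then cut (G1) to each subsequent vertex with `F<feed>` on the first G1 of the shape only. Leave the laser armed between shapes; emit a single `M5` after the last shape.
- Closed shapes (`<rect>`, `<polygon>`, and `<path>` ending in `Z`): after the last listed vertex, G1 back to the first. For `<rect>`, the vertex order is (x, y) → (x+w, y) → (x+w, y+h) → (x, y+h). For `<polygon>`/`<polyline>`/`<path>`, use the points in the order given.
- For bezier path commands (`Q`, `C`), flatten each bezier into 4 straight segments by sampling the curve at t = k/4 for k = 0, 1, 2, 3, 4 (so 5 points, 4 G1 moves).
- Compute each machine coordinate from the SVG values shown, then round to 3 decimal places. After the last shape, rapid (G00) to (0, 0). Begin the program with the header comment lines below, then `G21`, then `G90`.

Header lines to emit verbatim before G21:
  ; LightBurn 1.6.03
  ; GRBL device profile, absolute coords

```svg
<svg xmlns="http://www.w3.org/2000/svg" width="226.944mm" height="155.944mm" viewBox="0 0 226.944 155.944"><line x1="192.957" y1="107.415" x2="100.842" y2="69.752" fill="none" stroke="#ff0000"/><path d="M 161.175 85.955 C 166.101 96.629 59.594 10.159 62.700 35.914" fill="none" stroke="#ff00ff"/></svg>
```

; LightBurn 1.6.03
; GRBL device profile, absolute coords
G21
G90
G00 X192.957 Y48.529
M3 S837
G1 X100.842 Y86.192 F954
G00 X161.175 Y69.989
M3 S622
G1 X147.430 Y76.927 F1517
G1 X112.620 Y100.665
G1 X77.469 Y121.575
G1 X62.700 Y120.030
M5
G00 X0.000 Y0.000

viewBox `0 0 226.944 155.944` with mm width/height → 1 unit = 1 mm. Flip: y_m = 155.944 − y_svg.

**Shape 1** — `<line>` line segment, stroke `#ff0000` → cut (S837, F954). Machine vertices: (192.957,48.529) → (100.842,86.192). Open path.

**Shape 2** — `<path>` cubic bezier, stroke `#ff00ff` → score (S622, F1517). Control points (SVG): P0=(161.175,85.955), P1=(166.101,96.629), P2=(59.594,10.159), P3=(62.700,35.914); sampled at t=k/4. Machine vertices: (161.175,69.989) → (147.430,76.927) → (112.620,100.665) → (77.469,121.575) → (62.700,120.030). Open path.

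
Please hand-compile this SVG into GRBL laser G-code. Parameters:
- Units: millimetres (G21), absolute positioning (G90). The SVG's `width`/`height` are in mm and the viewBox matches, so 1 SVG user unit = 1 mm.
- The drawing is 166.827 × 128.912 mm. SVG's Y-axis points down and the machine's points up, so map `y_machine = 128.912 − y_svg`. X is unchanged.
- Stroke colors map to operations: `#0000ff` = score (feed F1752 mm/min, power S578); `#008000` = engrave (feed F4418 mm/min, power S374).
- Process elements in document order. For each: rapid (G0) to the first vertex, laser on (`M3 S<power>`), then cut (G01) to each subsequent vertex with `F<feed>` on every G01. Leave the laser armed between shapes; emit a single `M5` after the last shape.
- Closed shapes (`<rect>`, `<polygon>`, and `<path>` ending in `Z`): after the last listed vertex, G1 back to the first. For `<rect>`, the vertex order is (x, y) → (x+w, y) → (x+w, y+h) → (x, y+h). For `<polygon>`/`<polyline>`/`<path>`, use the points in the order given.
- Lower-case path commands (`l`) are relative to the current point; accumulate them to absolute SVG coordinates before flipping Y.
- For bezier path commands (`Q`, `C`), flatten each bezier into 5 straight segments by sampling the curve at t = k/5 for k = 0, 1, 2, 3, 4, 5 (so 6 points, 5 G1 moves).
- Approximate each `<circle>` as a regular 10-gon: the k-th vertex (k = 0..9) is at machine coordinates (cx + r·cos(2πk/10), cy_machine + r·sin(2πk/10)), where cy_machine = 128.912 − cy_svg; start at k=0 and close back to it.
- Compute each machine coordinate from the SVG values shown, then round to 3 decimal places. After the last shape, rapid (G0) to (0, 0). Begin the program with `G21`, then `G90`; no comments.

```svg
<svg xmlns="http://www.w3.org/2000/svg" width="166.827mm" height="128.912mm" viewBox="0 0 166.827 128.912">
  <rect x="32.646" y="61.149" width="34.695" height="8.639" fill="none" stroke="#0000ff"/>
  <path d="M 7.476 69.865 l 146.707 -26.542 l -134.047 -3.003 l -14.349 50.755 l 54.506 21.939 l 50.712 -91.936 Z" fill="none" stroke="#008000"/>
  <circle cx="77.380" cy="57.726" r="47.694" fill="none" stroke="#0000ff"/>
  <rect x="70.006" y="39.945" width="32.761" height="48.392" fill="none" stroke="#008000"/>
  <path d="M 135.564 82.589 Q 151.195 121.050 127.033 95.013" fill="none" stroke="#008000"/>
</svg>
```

Since the viewBox matches the mm dimensions, user units are millimetres directly. The only transform is the Y-flip y_m = 128.912 − y_svg.

Shape 1 is a rectangle drawn with `<rect>`. Its stroke #0000ff means score at S578, F1752. After flipping Y the toolpath is (32.646,67.763) → (67.341,67.763) → (67.341,59.124) → (32.646,59.124) → (32.646,67.763), returning to the start.

Shape 2 is a closed polygon drawn with `<path>`. Its stroke #008000 means engrave at S374, F4418. After flipping Y the toolpath is (7.476,59.047) → (154.183,85.589) → (20.136,88.592) → (5.787,37.837) → (60.293,15.898) → (111.005,107.834) → (7.476,59.047), returning to the start.

Shape 3 is a circle drawn with `<circle>`. Its stroke #0000ff means score at S578, F1752. After flipping Y the toolpath is (125.074,71.186) → (115.965,99.220) → (92.118,116.546) → (62.642,116.546) → (38.795,99.220) → (29.686,71.186) → (38.795,43.152) → (62.642,25.826) → (92.118,25.826) → (115.965,43.152) → (125.074,71.186), returning to the start.

Shape 4 is a rectangle drawn with `<rect>`. Its stroke #008000 means engrave at S374, F4418. After flipping Y the toolpath is (70.006,88.967) → (102.767,88.967) → (102.767,40.575) → (70.006,40.575) → (70.006,88.967), returning to the start.

Shape 5 is a quadratic bezier drawn with `<path>`. Its stroke #008000 means engrave at S374, F4418. After flipping Y the toolpath is (135.564,46.323) → (140.225,33.519) → (141.702,25.874) → (139.996,23.389) → (135.106,26.064) → (127.033,33.899).

G21
G90
G0 X32.646 Y67.763
M3 S578
G01 X67.341 Y67.763 F1752
G01 X67.341 Y59.124 F1752
G01 X32.646 Y59.124 F1752
G01 X32.646 Y67.763 F1752
G0 X7.476 Y59.047
M3 S374
G01 X154.183 Y85.589 F4418
G01 X20.136 Y88.592 F4418
G01 X5.787 Y37.837 F4418
G01 X60.293 Y15.898 F4418
G01 X111.005 Y107.834 F4418
G01 X7.476 Y59.047 F4418
G0 X125.074 Y71.186
M3 S578
G01 X115.965 Y99.220 F1752
G01 X92.118 Y116.546 F1752
G01 X62.642 Y116.546 F1752
G01 X38.795 Y99.220 F1752
G01 X29.686 Y71.186 F1752
G01 X38.795 Y43.152 F1752
G01 X62.642 Y25.826 F1752
G01 X92.118 Y25.826 F1752
G01 X115.965 Y43.152 F1752
G01 X125.074 Y71.186 F1752
G0 X70.006 Y88.967
M3 S374
G01 X102.767 Y88.967 F4418
G01 X102.767 Y40.575 F4418
G01 X70.006 Y40.575 F4418
G01 X70.006 Y88.967 F4418
G0 X135.564 Y46.323
M3 S374
G01 X140.225 Y33.519 F4418
G01 X141.702 Y25.874 F4418
G01 X139.996 Y23.389 F4418
G01 X135.106 Y26.064 F4418
G01 X127.033 Y33.899 F4418
M5
G0 X0.000 Y0.000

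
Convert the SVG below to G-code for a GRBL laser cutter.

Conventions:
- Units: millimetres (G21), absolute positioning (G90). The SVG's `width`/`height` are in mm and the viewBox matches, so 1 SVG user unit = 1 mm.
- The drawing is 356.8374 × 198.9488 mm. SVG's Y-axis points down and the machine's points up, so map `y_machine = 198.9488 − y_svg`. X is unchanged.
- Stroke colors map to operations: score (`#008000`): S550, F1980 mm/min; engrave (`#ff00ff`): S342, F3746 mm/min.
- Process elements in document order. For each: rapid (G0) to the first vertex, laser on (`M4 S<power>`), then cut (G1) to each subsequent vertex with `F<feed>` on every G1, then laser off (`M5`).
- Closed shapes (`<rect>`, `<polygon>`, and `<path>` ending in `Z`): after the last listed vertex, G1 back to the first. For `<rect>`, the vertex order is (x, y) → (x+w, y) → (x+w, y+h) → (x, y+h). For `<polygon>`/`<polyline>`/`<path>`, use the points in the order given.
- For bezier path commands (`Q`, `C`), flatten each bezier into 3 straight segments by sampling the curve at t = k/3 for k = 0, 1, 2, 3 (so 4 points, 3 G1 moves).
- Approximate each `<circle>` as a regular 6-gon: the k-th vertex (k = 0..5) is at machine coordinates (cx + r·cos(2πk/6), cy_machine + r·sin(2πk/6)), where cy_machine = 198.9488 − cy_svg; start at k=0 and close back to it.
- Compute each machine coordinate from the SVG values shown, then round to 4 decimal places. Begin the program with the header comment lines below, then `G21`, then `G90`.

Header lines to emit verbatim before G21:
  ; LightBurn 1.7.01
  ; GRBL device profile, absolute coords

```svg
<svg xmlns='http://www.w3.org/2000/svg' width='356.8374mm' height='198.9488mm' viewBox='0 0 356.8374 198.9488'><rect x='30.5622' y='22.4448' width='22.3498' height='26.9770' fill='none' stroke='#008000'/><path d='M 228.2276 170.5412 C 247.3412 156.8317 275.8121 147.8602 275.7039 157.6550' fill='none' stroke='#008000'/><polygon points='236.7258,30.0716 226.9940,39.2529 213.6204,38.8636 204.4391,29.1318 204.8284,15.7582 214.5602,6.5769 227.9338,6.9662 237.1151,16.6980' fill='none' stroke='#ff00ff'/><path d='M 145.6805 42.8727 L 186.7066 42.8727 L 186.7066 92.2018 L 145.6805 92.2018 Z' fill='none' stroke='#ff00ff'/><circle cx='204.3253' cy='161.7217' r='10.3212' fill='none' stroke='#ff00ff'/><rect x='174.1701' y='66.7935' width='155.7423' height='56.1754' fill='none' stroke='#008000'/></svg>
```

; LightBurn 1.7.01
; GRBL device profile, absolute coords
G21
G90
G0 X30.5622 Y176.5040
M4 S550
G1 X52.9120 Y176.5040 F1980
G1 X52.9120 Y149.5270 F1980
G1 X30.5622 Y149.5270 F1980
G1 X30.5622 Y176.5040 F1980
M5
G0 X228.2276 Y28.4076
M4 S550
G1 X249.0552 Y40.0182 F1980
G1 X267.6908 Y45.3527 F1980
G1 X275.7039 Y41.2938 F1980
M5
G0 X236.7258 Y168.8772
M4 S342
G1 X226.9940 Y159.6959 F3746
G1 X213.6204 Y160.0852 F3746
G1 X204.4391 Y169.8170 F3746
G1 X204.8284 Y183.1906 F3746
G1 X214.5602 Y192.3719 F3746
G1 X227.9338 Y191.9826 F3746
G1 X237.1151 Y182.2508 F3746
G1 X236.7258 Y168.8772 F3746
M5
G0 X145.6805 Y156.0761
M4 S342
G1 X186.7066 Y156.0761 F3746
G1 X186.7066 Y106.7470 F3746
G1 X145.6805 Y106.7470 F3746
G1 X145.6805 Y156.0761 F3746
M5
G0 X214.6465 Y37.2271
M4 S342
G1 X209.4859 Y46.1655 F3746
G1 X199.1647 Y46.1655 F3746
G1 X194.0041 Y37.2271 F3746
G1 X199.1647 Y28.2887 F3746
G1 X209.4859 Y28.2887 F3746
G1 X214.6465 Y37.2271 F3746
M5
G0 X174.1701 Y132.1553
M4 S550
G1 X329.9124 Y132.1553 F1980
G1 X329.9124 Y75.9799 F1980
G1 X174.1701 Y75.9799 F1980
G1 X174.1701 Y132.1553 F1980
M5

Since the viewBox matches the mm dimensions, user units are millimetres directly. The only transform is the Y-flip y_m = 198.9488 − y_svg.

Shape 1 is a rectangle drawn with `<rect>`. Its stroke #008000 means score at S550, F1980. After flipping Y the toolpath is (30.5622,176.5040) → (52.9120,176.5040) → (52.9120,149.5270) → (30.5622,149.5270) → (30.5622,176.5040), returning to the start.

Shape 2 is a cubic bezier drawn with `<path>`. Its stroke #008000 means score at S550, F1980. After flipping Y the toolpath is (228.2276,28.4076) → (249.0552,40.0182) → (267.6908,45.3527) → (275.7039,41.2938).

Shape 3 is a regular polygon drawn with `<polygon>`. Its stroke #ff00ff means engrave at S342, F3746. After flipping Y the toolpath is (236.7258,168.8772) → (226.9940,159.6959) → (213.6204,160.0852) → (204.4391,169.8170) → (204.8284,183.1906) → (214.5602,192.3719) → (227.9338,191.9826) → (237.1151,182.2508) → (236.7258,168.8772), returning to the start.

Shape 4 is a rectangle drawn with `<path>`. Its stroke #ff00ff means engrave at S342, F3746. After flipping Y the toolpath is (145.6805,156.0761) → (186.7066,156.0761) → (186.7066,106.7470) → (145.6805,106.7470) → (145.6805,156.0761), returning to the start.

Shape 5 is a circle drawn with `<circle>`. Its stroke #ff00ff means engrave at S342, F3746. After flipping Y the toolpath is (214.6465,37.2271) → (209.4859,46.1655) → (199.1647,46.1655) → (194.0041,37.2271) → (199.1647,28.2887) → (209.4859,28.2887) → (214.6465,37.2271), returning to the start.

Shape 6 is a rectangle drawn with `<rect>`. Its stroke #008000 means score at S550, F1980. After flipping Y the toolpath is (174.1701,132.1553) → (329.9124,132.1553) → (329.9124,75.9799) → (174.1701,75.9799) → (174.1701,132.1553), returning to the start.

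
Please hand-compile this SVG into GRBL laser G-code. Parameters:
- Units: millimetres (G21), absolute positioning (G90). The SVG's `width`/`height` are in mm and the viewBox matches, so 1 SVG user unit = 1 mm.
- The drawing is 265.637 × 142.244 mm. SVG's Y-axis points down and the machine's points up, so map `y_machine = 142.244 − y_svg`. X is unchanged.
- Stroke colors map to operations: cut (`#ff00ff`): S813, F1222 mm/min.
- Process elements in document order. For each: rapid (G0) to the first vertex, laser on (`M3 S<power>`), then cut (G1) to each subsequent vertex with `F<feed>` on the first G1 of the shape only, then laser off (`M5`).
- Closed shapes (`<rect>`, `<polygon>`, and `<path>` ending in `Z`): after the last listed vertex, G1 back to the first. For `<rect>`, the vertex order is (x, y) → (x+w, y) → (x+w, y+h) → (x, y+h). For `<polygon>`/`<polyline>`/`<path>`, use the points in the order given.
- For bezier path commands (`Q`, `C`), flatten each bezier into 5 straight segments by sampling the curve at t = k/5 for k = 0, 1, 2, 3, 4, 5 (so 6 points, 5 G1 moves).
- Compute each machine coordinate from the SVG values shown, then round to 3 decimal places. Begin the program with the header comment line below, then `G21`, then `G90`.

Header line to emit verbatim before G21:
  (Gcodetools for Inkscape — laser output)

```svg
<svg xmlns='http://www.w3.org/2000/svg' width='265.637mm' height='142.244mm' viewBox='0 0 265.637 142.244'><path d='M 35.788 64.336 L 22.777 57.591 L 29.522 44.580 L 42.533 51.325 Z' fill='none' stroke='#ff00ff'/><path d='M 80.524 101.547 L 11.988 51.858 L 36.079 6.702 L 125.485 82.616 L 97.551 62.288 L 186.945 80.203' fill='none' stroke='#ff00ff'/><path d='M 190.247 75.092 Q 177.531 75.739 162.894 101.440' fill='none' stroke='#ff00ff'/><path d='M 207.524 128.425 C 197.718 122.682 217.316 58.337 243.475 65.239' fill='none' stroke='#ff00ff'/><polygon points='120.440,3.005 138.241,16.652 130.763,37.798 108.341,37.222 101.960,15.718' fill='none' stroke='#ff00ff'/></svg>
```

viewBox `0 0 265.637 142.244` with mm width/height → 1 unit = 1 mm. Flip: y_m = 142.244 − y_svg.

**Shape 1** — `<path>` regular polygon, stroke `#ff00ff` → cut (S813, F1222). Machine vertices: (35.788,77.908) → (22.777,84.653) → (29.522,97.664) → (42.533,90.919) → (35.788,77.908). Closed: final G1 returns to the first vertex.

**Shape 2** — `<path>` open polyline, stroke `#ff00ff` → cut (S813, F1222). Machine vertices: (80.524,40.697) → (11.988,90.386) → (36.079,135.542) → (125.485,59.628) → (97.551,79.956) → (186.945,62.041). Open path.

**Shape 3** — `<path>` quadratic bezier, stroke `#ff00ff` → cut (S813, F1222). Control points (SVG): P0=(190.247,75.092), P1=(177.531,75.739), P2=(162.894,101.440); sampled at t=k/5. Machine vertices: (190.247,67.152) → (185.084,65.891) → (179.767,62.626) → (174.296,57.356) → (168.672,50.082) → (162.894,40.804). Open path.

**Shape 4** — `<path>` cubic bezier, stroke `#ff00ff` → cut (S813, F1222). Control points (SVG): P0=(207.524,128.425), P1=(197.718,122.682), P2=(217.316,58.337), P3=(243.475,65.239); sampled at t=k/5. Machine vertices: (207.524,13.819) → (204.986,23.258) → (208.409,40.529) → (216.695,59.399) → (228.750,73.635) → (243.475,77.005). Open path.

**Shape 5** — `<polygon>` regular polygon, stroke `#ff00ff` → cut (S813, F1222). Machine vertices: (120.440,139.239) → (138.241,125.592) → (130.763,104.446) → (108.341,105.022) → (101.960,126.526) → (120.440,139.239). Closed: final G1 returns to the first vertex.

(Gcodetools for Inkscape — laser output)
G21
G90
G0 X35.788 Y77.908
M3 S813
G1 X22.777 Y84.653 F1222
G1 X29.522 Y97.664
G1 X42.533 Y90.919
G1 X35.788 Y77.908
M5
G0 X80.524 Y40.697
M3 S813
G1 X11.988 Y90.386 F1222
G1 X36.079 Y135.542
G1 X125.485 Y59.628
G1 X97.551 Y79.956
G1 X186.945 Y62.041
M5
G0 X190.247 Y67.152
M3 S813
G1 X185.084 Y65.891 F1222
G1 X179.767 Y62.626
G1 X174.296 Y57.356
G1 X168.672 Y50.082
G1 X162.894 Y40.804
M5
G0 X207.524 Y13.819
M3 S813
G1 X204.986 Y23.258 F1222
G1 X208.409 Y40.529
G1 X216.695 Y59.399
G1 X228.750 Y73.635
G1 X243.475 Y77.005
M5
G0 X120.440 Y139.239
M3 S813
G1 X138.241 Y125.592 F1222
G1 X130.763 Y104.446
G1 X108.341 Y105.022
G1 X101.960 Y126.526
G1 X120.440 Y139.239
M5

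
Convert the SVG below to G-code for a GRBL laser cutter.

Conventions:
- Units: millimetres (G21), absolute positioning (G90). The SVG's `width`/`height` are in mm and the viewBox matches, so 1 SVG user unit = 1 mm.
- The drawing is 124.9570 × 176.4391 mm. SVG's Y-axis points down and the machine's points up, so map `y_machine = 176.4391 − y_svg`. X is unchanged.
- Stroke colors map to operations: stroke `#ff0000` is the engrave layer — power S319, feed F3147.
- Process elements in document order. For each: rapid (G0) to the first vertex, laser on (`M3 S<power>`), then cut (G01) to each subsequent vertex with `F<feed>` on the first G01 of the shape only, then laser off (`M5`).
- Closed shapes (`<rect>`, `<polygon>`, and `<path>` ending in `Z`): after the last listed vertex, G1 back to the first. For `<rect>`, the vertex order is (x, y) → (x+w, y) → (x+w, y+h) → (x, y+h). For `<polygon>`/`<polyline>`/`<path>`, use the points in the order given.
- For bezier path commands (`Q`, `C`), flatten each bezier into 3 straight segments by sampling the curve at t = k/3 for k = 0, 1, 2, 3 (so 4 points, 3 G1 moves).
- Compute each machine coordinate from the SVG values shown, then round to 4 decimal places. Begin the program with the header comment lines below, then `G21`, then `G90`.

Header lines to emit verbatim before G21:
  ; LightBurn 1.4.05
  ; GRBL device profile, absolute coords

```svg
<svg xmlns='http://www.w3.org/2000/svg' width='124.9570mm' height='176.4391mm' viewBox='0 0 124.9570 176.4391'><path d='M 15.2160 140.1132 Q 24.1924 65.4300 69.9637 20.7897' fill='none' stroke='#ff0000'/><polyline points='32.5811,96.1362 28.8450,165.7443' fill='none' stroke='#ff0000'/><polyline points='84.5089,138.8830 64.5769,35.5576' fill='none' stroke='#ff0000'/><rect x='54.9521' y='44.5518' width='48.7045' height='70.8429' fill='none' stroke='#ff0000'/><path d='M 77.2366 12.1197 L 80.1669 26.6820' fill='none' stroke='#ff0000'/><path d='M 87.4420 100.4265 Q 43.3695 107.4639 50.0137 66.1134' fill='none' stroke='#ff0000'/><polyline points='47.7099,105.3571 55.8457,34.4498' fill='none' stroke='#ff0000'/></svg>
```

viewBox `0 0 124.9570 176.4391` with mm width/height → 1 unit = 1 mm. Flip: y_m = 176.4391 − y_svg.

**Shape 1** — `<path>` quadratic bezier, stroke `#ff0000` → engrave (S319, F3147). Control points (SVG): P0=(15.2160,140.1132), P1=(24.1924,65.4300), P2=(69.9637,20.7897); sampled at t=k/3. Machine vertices: (15.2160,36.3259) → (25.2886,82.7766) → (43.5378,122.5511) → (69.9637,155.6494). Open path.

**Shape 2** — `<polyline>` line segment, stroke `#ff0000` → engrave (S319, F3147). Machine vertices: (32.5811,80.3029) → (28.8450,10.6948). Open path.

**Shape 3** — `<polyline>` line segment, stroke `#ff0000` → engrave (S319, F3147). Machine vertices: (84.5089,37.5561) → (64.5769,140.8815). Open path.

**Shape 4** — `<rect>` rectangle, stroke `#ff0000` → engrave (S319, F3147). Machine vertices: (54.9521,131.8873) → (103.6566,131.8873) → (103.6566,61.0444) → (54.9521,61.0444) → (54.9521,131.8873). Closed: final G1 returns to the first vertex.

**Shape 5** — `<path>` line segment, stroke `#ff0000` → engrave (S319, F3147). Machine vertices: (77.2366,164.3194) → (80.1669,149.7571). Open path.

**Shape 6** — `<path>` quadratic bezier, stroke `#ff0000` → engrave (S319, F3147). Control points (SVG): P0=(87.4420,100.4265), P1=(43.3695,107.4639), P2=(50.0137,66.1134); sampled at t=k/3. Machine vertices: (87.4420,76.0126) → (63.6955,76.6974) → (51.2194,88.1351) → (50.0137,110.3257). Open path.

**Shape 7** — `<polyline>` line segment, stroke `#ff0000` → engrave (S319, F3147). Machine vertices: (47.7099,71.0820) → (55.8457,141.9893). Open path.

; LightBurn 1.4.05
; GRBL device profile, absolute coords
G21
G90
G0 X15.2160 Y36.3259
M3 S319
G01 X25.2886 Y82.7766 F3147
G01 X43.5378 Y122.5511
G01 X69.9637 Y155.6494
M5
G0 X32.5811 Y80.3029
M3 S319
G01 X28.8450 Y10.6948 F3147
M5
G0 X84.5089 Y37.5561
M3 S319
G01 X64.5769 Y140.8815 F3147
M5
G0 X54.9521 Y131.8873
M3 S319
G01 X103.6566 Y131.8873 F3147
G01 X103.6566 Y61.0444
G01 X54.9521 Y61.0444
G01 X54.9521 Y131.8873
M5
G0 X77.2366 Y164.3194
M3 S319
G01 X80.1669 Y149.7571 F3147
M5
G0 X87.4420 Y76.0126
M3 S319
G01 X63.6955 Y76.6974 F3147
G01 X51.2194 Y88.1351
G01 X50.0137 Y110.3257
M5
G0 X47.7099 Y71.0820
M3 S319
G01 X55.8457 Y141.9893 F3147
M5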